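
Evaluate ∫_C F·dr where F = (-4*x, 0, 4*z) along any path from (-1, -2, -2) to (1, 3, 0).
-8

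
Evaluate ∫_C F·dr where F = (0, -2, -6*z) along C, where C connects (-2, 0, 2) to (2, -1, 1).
11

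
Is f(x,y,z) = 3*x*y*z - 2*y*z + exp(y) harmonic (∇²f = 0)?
No, ∇²f = exp(y)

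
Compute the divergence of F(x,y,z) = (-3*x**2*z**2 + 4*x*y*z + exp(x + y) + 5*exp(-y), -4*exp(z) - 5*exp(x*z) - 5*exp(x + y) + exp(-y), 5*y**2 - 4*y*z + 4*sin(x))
-6*x*z**2 + 4*y*z - 4*y - 4*exp(x + y) - exp(-y)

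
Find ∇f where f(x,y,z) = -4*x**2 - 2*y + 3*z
(-8*x, -2, 3)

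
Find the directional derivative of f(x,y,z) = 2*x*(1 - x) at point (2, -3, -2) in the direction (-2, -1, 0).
12*sqrt(5)/5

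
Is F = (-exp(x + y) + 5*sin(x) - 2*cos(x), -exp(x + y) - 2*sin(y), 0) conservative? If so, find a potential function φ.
Yes, F is conservative. φ = -exp(x + y) - 2*sin(x) - 5*cos(x) + 2*cos(y)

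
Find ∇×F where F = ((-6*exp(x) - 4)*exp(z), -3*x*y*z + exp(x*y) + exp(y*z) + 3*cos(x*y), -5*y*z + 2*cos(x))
(3*x*y - y*exp(y*z) - 5*z, -2*(3*exp(x) + 2)*exp(z) + 2*sin(x), y*(-3*z + exp(x*y) - 3*sin(x*y)))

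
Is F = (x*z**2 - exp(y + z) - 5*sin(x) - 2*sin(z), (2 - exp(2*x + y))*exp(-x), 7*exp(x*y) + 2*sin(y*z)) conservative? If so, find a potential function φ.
No, ∇×F = (7*x*exp(x*y) + 2*z*cos(y*z), 2*x*z - 7*y*exp(x*y) - exp(y + z) - 2*cos(z), (-exp(2*x + y) + exp(x + y + z) - 2)*exp(-x)) ≠ 0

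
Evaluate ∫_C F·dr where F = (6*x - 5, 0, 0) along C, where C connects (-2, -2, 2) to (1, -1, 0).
-24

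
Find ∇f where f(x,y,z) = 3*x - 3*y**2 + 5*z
(3, -6*y, 5)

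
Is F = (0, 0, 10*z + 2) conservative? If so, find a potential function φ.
Yes, F is conservative. φ = z*(5*z + 2)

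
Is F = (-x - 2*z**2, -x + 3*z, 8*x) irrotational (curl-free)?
No, ∇×F = (-3, -4*z - 8, -1)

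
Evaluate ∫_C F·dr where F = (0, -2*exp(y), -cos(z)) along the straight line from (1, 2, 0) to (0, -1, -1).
-2*exp(-1) + sin(1) + 2*exp(2)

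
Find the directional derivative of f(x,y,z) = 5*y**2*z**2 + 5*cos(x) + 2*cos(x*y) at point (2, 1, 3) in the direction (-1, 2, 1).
sqrt(6)*(210 - sin(2))/6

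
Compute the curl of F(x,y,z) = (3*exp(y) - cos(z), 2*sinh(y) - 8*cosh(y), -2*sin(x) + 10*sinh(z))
(0, sin(z) + 2*cos(x), -3*exp(y))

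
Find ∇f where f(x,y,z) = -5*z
(0, 0, -5)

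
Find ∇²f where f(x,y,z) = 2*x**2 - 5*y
4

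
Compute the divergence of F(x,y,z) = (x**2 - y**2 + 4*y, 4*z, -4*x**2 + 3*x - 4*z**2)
2*x - 8*z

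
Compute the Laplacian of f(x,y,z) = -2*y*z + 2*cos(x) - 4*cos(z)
-2*cos(x) + 4*cos(z)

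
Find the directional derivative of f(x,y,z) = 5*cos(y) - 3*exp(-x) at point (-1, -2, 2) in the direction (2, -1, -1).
sqrt(6)*(E - 5*sin(2)/6)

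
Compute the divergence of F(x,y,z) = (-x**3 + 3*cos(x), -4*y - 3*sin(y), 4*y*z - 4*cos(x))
-3*x**2 + 4*y - 3*sin(x) - 3*cos(y) - 4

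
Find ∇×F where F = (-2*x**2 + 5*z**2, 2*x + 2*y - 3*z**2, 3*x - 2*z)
(6*z, 10*z - 3, 2)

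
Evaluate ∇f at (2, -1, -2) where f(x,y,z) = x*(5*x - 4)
(16, 0, 0)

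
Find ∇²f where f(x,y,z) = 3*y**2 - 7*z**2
-8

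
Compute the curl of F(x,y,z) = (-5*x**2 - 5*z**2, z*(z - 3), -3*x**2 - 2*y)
(1 - 2*z, 6*x - 10*z, 0)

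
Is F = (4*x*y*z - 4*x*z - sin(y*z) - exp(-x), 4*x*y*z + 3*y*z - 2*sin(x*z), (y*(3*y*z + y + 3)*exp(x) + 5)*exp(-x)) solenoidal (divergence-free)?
No, ∇·F = 4*x*z + 3*y**2 + 4*y*z - z + exp(-x)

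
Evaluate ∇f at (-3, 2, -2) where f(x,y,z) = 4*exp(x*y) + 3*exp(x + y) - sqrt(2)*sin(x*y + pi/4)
(-2*sqrt(2)*sin(pi/4 + 6) + 8*exp(-6) + 3*exp(-1), -12*exp(-6) + 3*exp(-1) + 3*sqrt(2)*sin(pi/4 + 6), 0)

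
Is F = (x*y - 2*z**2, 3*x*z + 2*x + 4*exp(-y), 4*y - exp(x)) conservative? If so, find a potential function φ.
No, ∇×F = (4 - 3*x, -4*z + exp(x), -x + 3*z + 2) ≠ 0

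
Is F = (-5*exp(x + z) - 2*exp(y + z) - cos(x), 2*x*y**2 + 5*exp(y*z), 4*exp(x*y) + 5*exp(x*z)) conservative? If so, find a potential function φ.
No, ∇×F = (4*x*exp(x*y) - 5*y*exp(y*z), -4*y*exp(x*y) - 5*z*exp(x*z) - 5*exp(x + z) - 2*exp(y + z), 2*y**2 + 2*exp(y + z)) ≠ 0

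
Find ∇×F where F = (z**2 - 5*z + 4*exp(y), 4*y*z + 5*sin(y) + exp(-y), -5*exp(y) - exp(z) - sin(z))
(-4*y - 5*exp(y), 2*z - 5, -4*exp(y))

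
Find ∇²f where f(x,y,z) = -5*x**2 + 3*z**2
-4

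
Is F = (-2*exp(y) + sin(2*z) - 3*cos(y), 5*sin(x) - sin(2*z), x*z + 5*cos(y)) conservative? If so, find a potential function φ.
No, ∇×F = (-5*sin(y) + 2*cos(2*z), -z + 2*cos(2*z), 2*exp(y) - 3*sin(y) + 5*cos(x)) ≠ 0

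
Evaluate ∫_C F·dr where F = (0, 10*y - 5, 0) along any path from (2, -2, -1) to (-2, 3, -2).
0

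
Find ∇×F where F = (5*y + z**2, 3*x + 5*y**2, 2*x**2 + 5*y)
(5, -4*x + 2*z, -2)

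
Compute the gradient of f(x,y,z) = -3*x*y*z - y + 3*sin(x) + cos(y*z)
(-3*y*z + 3*cos(x), -3*x*z - z*sin(y*z) - 1, -y*(3*x + sin(y*z)))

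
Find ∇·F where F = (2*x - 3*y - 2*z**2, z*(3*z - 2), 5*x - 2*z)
0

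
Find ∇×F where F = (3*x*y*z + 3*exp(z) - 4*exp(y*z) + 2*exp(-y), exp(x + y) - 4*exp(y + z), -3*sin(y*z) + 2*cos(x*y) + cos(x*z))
(-2*x*sin(x*y) - 3*z*cos(y*z) + 4*exp(y + z), 3*x*y - 4*y*exp(y*z) + 2*y*sin(x*y) + z*sin(x*z) + 3*exp(z), -3*x*z + 4*z*exp(y*z) + exp(x + y) + 2*exp(-y))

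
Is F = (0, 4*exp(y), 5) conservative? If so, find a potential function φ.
Yes, F is conservative. φ = 5*z + 4*exp(y)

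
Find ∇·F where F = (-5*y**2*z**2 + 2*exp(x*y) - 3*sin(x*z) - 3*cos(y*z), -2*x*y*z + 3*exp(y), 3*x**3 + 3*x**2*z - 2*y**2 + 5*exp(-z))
3*x**2 - 2*x*z + 2*y*exp(x*y) - 3*z*cos(x*z) + 3*exp(y) - 5*exp(-z)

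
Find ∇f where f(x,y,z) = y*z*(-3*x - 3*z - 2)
(-3*y*z, -z*(3*x + 3*z + 2), y*(-3*x - 6*z - 2))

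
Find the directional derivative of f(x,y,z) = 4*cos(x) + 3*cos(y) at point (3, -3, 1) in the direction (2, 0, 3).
-8*sqrt(13)*sin(3)/13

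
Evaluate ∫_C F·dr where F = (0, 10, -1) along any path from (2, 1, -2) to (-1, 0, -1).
-11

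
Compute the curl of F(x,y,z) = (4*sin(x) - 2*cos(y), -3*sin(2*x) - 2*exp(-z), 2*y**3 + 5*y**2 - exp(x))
(6*y**2 + 10*y - 2*exp(-z), exp(x), -2*sin(y) - 6*cos(2*x))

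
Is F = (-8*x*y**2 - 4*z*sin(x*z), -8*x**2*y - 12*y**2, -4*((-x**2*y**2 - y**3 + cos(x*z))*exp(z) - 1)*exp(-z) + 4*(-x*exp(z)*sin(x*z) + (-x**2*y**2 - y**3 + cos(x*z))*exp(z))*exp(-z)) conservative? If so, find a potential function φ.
Yes, F is conservative. φ = 4*((-x**2*y**2 - y**3 + cos(x*z))*exp(z) - 1)*exp(-z)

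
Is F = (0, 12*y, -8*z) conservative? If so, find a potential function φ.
Yes, F is conservative. φ = 6*y**2 - 4*z**2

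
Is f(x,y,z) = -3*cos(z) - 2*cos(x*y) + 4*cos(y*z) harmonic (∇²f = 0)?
No, ∇²f = 2*x**2*cos(x*y) + 2*y**2*cos(x*y) - 4*y**2*cos(y*z) - 4*z**2*cos(y*z) + 3*cos(z)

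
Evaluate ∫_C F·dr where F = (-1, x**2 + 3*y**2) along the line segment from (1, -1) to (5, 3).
196/3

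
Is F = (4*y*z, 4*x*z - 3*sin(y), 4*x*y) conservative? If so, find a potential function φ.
Yes, F is conservative. φ = 4*x*y*z + 3*cos(y)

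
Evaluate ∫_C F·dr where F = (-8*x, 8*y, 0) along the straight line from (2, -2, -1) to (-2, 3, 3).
20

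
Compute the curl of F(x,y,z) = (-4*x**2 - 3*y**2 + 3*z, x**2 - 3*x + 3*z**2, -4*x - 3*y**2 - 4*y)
(-6*y - 6*z - 4, 7, 2*x + 6*y - 3)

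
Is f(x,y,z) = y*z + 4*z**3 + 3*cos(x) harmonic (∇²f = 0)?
No, ∇²f = 24*z - 3*cos(x)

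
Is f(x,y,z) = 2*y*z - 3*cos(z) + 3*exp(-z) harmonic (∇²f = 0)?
No, ∇²f = 3*cos(z) + 3*exp(-z)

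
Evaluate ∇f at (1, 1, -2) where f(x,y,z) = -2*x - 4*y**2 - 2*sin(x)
(-2 - 2*cos(1), -8, 0)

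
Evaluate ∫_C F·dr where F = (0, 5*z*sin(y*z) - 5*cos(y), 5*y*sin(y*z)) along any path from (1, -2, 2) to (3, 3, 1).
-5*sin(2) + 5*cos(4) - 5*sqrt(2)*sin(pi/4 + 3)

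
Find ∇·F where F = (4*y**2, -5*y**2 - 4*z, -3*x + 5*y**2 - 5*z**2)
-10*y - 10*z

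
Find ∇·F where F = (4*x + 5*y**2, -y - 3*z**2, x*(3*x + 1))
3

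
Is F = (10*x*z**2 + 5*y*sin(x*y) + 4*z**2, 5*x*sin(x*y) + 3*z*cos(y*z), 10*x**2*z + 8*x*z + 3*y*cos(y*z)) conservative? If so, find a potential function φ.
Yes, F is conservative. φ = 5*x**2*z**2 + 4*x*z**2 + 3*sin(y*z) - 5*cos(x*y)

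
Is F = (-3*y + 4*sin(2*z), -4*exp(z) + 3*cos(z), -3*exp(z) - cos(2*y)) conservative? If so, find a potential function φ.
No, ∇×F = (4*exp(z) + 2*sin(2*y) + 3*sin(z), 8*cos(2*z), 3) ≠ 0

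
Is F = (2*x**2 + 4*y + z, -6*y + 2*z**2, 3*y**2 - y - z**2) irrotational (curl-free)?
No, ∇×F = (6*y - 4*z - 1, 1, -4)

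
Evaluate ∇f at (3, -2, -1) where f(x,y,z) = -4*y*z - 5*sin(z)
(0, 4, 8 - 5*cos(1))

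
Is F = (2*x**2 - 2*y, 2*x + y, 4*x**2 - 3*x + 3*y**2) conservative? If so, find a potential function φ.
No, ∇×F = (6*y, 3 - 8*x, 4) ≠ 0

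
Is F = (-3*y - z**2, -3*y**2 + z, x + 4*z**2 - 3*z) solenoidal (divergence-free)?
No, ∇·F = -6*y + 8*z - 3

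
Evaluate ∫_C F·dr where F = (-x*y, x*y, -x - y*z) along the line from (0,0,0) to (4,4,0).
0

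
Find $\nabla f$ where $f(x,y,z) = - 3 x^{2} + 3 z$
(-6*x, 0, 3)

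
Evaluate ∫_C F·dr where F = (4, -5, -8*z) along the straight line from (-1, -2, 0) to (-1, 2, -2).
-36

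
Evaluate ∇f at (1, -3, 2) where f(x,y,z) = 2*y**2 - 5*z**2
(0, -12, -20)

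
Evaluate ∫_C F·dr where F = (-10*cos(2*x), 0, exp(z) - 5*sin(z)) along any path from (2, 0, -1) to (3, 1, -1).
5*sin(4) - 5*sin(6)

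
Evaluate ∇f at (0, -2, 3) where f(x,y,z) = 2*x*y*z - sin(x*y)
(-10, 0, 0)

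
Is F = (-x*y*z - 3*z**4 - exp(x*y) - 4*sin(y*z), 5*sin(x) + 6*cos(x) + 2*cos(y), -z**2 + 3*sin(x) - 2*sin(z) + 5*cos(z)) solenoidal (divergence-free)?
No, ∇·F = -y*z - y*exp(x*y) - 2*z - 2*sin(y) - 5*sin(z) - 2*cos(z)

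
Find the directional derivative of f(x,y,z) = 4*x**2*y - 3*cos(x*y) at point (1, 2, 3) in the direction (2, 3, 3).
sqrt(22)*(21*sin(2) + 44)/22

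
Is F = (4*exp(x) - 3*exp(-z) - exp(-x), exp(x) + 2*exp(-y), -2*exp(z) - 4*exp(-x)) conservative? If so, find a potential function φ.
No, ∇×F = (0, 3*exp(-z) - 4*exp(-x), exp(x)) ≠ 0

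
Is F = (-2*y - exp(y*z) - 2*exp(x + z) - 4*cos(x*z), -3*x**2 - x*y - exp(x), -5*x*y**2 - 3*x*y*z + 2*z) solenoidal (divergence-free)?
No, ∇·F = -3*x*y - x + 4*z*sin(x*z) - 2*exp(x + z) + 2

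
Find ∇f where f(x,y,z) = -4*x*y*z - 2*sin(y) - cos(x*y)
(y*(-4*z + sin(x*y)), -4*x*z + x*sin(x*y) - 2*cos(y), -4*x*y)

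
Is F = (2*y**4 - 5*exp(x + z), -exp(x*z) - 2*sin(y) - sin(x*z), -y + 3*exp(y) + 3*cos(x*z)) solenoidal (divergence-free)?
No, ∇·F = -3*x*sin(x*z) - 5*exp(x + z) - 2*cos(y)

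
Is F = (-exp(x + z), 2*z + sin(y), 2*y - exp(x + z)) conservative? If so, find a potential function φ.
Yes, F is conservative. φ = 2*y*z - exp(x + z) - cos(y)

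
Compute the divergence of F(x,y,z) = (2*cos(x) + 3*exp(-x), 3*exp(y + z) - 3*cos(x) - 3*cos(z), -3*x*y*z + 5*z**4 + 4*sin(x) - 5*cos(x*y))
-3*x*y + 20*z**3 + 3*exp(y + z) - 2*sin(x) - 3*exp(-x)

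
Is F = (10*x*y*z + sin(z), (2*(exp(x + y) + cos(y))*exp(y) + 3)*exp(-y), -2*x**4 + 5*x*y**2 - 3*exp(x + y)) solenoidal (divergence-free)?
No, ∇·F = 10*y*z + 2*exp(x + y) - 2*sin(y) - 3*exp(-y)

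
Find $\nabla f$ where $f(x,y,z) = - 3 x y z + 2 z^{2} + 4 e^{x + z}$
(-3*y*z + 4*exp(x + z), -3*x*z, -3*x*y + 4*z + 4*exp(x + z))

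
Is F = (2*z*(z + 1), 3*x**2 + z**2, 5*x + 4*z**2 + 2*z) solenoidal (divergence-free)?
No, ∇·F = 8*z + 2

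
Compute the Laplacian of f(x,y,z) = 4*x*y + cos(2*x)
-4*cos(2*x)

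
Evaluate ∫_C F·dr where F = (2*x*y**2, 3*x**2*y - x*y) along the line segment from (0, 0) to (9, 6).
3537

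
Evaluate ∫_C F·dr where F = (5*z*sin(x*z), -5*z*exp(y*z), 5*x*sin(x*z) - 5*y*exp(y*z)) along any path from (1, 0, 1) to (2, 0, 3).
-5*cos(6) + 5*cos(1)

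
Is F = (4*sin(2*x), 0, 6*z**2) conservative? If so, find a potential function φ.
Yes, F is conservative. φ = 2*z**3 - 2*cos(2*x)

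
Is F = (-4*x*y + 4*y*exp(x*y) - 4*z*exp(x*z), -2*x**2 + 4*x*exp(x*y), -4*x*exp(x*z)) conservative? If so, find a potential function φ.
Yes, F is conservative. φ = -2*x**2*y + 4*exp(x*y) - 4*exp(x*z)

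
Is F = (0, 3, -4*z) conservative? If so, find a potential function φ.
Yes, F is conservative. φ = 3*y - 2*z**2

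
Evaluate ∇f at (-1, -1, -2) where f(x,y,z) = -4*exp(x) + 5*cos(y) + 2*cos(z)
(-4*exp(-1), 5*sin(1), 2*sin(2))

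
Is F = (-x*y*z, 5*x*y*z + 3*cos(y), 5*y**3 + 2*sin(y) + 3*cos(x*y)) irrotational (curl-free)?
No, ∇×F = (-5*x*y - 3*x*sin(x*y) + 15*y**2 + 2*cos(y), y*(-x + 3*sin(x*y)), z*(x + 5*y))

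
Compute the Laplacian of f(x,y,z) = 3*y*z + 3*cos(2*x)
-12*cos(2*x)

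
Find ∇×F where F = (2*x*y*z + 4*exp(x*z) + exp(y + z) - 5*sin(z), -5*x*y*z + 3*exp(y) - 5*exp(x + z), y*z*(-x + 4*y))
(5*x*y - x*z + 8*y*z + 5*exp(x + z), 2*x*y + 4*x*exp(x*z) + y*z + exp(y + z) - 5*cos(z), -2*x*z - 5*y*z - 5*exp(x + z) - exp(y + z))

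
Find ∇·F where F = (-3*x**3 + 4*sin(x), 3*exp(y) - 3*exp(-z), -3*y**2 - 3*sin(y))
-9*x**2 + 3*exp(y) + 4*cos(x)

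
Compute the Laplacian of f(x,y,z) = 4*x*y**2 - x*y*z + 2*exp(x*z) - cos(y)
2*x**2*exp(x*z) + 8*x + 2*z**2*exp(x*z) + cos(y)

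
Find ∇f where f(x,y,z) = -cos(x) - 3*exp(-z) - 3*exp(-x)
(sin(x) + 3*exp(-x), 0, 3*exp(-z))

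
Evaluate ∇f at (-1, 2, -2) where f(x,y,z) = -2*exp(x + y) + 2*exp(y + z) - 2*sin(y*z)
(-2*E, -2*E + 4*cos(4) + 2, 2 - 4*cos(4))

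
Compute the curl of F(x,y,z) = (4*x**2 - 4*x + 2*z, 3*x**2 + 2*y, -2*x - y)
(-1, 4, 6*x)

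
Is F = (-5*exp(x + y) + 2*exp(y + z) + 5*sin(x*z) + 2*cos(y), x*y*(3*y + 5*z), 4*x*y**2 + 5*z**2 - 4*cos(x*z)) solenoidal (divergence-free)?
No, ∇·F = 6*x*y + 5*x*z + 4*x*sin(x*z) + 5*z*cos(x*z) + 10*z - 5*exp(x + y)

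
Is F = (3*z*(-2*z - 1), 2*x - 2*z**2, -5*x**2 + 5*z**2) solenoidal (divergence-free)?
No, ∇·F = 10*z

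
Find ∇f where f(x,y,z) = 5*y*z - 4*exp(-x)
(4*exp(-x), 5*z, 5*y)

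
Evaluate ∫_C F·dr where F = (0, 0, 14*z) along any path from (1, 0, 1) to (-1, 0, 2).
21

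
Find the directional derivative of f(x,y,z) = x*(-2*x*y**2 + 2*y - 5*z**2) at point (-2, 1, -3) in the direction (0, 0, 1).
-60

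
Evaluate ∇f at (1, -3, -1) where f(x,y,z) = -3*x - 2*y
(-3, -2, 0)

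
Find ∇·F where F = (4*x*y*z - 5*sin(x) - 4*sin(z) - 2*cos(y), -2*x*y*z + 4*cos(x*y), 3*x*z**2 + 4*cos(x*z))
4*x*z - 4*x*sin(x*y) - 4*x*sin(x*z) + 4*y*z - 5*cos(x)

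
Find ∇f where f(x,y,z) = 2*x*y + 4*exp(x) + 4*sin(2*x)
(2*y + 4*exp(x) + 8*cos(2*x), 2*x, 0)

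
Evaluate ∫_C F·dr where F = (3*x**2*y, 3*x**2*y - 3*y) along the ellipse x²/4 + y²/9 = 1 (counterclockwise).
-18*pi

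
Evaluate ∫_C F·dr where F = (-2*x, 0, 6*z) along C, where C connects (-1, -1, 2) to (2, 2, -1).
-12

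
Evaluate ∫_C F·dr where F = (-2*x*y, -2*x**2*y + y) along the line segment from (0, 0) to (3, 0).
0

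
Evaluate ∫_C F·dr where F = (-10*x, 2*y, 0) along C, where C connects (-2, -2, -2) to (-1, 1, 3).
12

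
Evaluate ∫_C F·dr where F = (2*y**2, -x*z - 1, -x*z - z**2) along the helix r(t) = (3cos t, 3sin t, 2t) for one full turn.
pi**2*(-64*pi/3 - 18)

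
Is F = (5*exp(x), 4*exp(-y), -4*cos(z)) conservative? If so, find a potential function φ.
Yes, F is conservative. φ = 5*exp(x) - 4*sin(z) - 4*exp(-y)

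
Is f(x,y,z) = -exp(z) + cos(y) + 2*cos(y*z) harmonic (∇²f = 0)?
No, ∇²f = -2*y**2*cos(y*z) - 2*z**2*cos(y*z) - exp(z) - cos(y)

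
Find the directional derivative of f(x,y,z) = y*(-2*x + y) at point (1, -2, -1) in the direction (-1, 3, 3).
-22*sqrt(19)/19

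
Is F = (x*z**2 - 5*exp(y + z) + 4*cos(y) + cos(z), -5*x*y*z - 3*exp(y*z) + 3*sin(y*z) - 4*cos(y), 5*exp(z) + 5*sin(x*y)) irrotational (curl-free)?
No, ∇×F = (5*x*y + 5*x*cos(x*y) + 3*y*exp(y*z) - 3*y*cos(y*z), 2*x*z - 5*y*cos(x*y) - 5*exp(y + z) - sin(z), -5*y*z + 5*exp(y + z) + 4*sin(y))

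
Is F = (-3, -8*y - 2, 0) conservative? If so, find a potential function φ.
Yes, F is conservative. φ = -3*x - 4*y**2 - 2*y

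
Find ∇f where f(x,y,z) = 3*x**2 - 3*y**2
(6*x, -6*y, 0)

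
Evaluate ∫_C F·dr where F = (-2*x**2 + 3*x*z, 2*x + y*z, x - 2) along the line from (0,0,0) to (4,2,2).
0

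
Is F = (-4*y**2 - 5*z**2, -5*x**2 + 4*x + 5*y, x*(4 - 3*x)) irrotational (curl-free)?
No, ∇×F = (0, 6*x - 10*z - 4, -10*x + 8*y + 4)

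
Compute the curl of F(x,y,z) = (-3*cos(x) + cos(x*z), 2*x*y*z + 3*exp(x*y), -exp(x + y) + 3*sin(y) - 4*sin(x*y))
(-2*x*y - 4*x*cos(x*y) - exp(x + y) + 3*cos(y), -x*sin(x*z) + 4*y*cos(x*y) + exp(x + y), y*(2*z + 3*exp(x*y)))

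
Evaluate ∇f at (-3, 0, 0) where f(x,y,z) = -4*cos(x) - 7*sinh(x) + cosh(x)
(-7*cosh(3) - sinh(3) - 4*sin(3), 0, 0)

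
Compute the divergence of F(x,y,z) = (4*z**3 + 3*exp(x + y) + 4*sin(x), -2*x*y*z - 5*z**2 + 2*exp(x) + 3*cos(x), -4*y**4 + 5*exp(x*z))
-2*x*z + 5*x*exp(x*z) + 3*exp(x + y) + 4*cos(x)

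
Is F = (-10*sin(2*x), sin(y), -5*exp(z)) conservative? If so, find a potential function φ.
Yes, F is conservative. φ = -5*exp(z) + 5*cos(2*x) - cos(y)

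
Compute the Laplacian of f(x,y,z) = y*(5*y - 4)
10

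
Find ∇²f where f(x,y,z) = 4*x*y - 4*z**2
-8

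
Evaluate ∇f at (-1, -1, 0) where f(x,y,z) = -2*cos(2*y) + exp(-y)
(0, -4*sin(2) - E, 0)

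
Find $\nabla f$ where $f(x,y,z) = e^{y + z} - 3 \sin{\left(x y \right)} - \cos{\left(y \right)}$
(-3*y*cos(x*y), -3*x*cos(x*y) + exp(y + z) + sin(y), exp(y + z))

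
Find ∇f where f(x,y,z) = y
(0, 1, 0)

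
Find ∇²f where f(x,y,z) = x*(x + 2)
2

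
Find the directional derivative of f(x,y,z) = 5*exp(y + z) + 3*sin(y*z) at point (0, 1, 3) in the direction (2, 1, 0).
sqrt(5)*(9*cos(3)/5 + exp(4))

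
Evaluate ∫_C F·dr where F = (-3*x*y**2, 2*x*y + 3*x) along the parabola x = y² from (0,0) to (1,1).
1/2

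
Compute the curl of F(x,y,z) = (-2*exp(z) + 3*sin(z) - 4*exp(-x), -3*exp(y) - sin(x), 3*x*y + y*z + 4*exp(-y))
(3*x + z - 4*exp(-y), -3*y - 2*exp(z) + 3*cos(z), -cos(x))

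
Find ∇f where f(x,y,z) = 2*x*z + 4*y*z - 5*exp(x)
(2*z - 5*exp(x), 4*z, 2*x + 4*y)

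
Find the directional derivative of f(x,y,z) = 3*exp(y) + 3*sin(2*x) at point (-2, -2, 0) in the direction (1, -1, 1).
sqrt(3)*(2*exp(2)*cos(4) - 1)*exp(-2)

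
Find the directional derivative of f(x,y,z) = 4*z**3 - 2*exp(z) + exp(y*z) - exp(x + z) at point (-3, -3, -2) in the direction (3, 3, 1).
sqrt(19)*(-9*exp(11) - 2*exp(3) - 4 + 48*exp(5))*exp(-5)/19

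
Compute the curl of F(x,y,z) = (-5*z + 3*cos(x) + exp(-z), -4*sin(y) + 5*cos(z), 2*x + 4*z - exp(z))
(5*sin(z), -7 - exp(-z), 0)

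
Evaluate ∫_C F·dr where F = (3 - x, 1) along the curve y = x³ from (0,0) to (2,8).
12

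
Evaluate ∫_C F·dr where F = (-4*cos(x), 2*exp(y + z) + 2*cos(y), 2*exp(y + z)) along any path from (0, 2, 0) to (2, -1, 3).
-6*sin(2) - 2*sin(1)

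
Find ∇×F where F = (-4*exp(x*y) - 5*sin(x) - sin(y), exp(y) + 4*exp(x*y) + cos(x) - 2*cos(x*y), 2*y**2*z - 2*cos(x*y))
(2*x*sin(x*y) + 4*y*z, -2*y*sin(x*y), 4*x*exp(x*y) + 4*y*exp(x*y) + 2*y*sin(x*y) - sin(x) + cos(y))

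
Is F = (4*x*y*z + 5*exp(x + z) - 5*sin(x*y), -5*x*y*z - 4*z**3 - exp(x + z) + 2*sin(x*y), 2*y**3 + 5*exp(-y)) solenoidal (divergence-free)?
No, ∇·F = -5*x*z + 2*x*cos(x*y) + 4*y*z - 5*y*cos(x*y) + 5*exp(x + z)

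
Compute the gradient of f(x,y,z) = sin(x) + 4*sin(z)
(cos(x), 0, 4*cos(z))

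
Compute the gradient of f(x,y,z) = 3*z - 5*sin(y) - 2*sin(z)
(0, -5*cos(y), 3 - 2*cos(z))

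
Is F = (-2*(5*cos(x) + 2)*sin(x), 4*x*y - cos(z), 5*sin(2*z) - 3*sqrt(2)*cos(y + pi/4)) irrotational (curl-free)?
No, ∇×F = (-sin(z) + 3*sqrt(2)*sin(y + pi/4), 0, 4*y)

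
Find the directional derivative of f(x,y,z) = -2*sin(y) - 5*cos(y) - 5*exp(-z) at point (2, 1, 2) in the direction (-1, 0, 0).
0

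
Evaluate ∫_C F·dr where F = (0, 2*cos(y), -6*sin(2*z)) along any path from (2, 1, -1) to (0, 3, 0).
-2*sin(1) + 2*sin(3) - 3*cos(2) + 3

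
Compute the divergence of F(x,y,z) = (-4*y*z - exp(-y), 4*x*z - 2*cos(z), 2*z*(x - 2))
2*x - 4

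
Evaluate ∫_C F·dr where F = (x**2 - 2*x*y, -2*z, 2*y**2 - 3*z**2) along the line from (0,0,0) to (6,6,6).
-180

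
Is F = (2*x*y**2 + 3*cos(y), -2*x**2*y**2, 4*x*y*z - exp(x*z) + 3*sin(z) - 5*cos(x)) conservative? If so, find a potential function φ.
No, ∇×F = (4*x*z, -4*y*z + z*exp(x*z) - 5*sin(x), -4*x*y**2 - 4*x*y + 3*sin(y)) ≠ 0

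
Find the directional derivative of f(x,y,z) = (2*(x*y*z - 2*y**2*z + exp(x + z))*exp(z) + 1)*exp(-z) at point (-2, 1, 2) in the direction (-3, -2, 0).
30*sqrt(13)/13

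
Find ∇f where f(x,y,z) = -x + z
(-1, 0, 1)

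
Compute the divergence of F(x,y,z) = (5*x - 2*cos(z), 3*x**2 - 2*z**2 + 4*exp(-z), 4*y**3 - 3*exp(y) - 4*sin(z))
5 - 4*cos(z)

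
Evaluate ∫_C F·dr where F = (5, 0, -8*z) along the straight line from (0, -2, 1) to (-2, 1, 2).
-22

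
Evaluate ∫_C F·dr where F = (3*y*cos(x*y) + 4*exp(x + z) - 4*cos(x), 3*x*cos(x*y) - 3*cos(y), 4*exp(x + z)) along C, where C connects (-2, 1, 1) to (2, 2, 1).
-8*sin(2) + 3*sin(4) - 4*exp(-1) + 3*sin(1) + 4*exp(3)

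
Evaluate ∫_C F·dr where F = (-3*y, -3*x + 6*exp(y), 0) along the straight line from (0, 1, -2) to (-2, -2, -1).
-6*E - 12 + 6*exp(-2)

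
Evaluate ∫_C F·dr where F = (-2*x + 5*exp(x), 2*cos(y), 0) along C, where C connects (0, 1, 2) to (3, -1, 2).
-14 - 4*sin(1) + 5*exp(3)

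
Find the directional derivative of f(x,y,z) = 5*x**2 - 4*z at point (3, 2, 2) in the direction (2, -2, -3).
72*sqrt(17)/17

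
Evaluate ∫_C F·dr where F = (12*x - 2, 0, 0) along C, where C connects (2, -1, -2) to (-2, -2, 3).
8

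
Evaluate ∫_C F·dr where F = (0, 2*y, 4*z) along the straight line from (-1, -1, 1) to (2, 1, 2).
6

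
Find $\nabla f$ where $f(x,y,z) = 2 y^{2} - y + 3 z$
(0, 4*y - 1, 3)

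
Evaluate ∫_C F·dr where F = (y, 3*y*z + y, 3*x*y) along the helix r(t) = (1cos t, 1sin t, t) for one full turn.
-5*pi/2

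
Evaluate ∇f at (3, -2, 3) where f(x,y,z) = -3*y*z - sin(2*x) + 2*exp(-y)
(-2*cos(6), -2*exp(2) - 9, 6)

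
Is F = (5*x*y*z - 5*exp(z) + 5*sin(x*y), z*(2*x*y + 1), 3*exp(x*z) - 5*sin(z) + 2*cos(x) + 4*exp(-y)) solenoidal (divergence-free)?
No, ∇·F = 2*x*z + 3*x*exp(x*z) + 5*y*z + 5*y*cos(x*y) - 5*cos(z)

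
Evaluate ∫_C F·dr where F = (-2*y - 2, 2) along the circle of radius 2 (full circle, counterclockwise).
8*pi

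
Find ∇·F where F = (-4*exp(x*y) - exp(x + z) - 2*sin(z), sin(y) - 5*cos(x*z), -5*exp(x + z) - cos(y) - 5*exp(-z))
-4*y*exp(x*y) - 6*exp(x + z) + cos(y) + 5*exp(-z)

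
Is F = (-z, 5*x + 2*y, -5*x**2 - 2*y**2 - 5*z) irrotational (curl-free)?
No, ∇×F = (-4*y, 10*x - 1, 5)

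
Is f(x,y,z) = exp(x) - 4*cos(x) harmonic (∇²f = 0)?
No, ∇²f = exp(x) + 4*cos(x)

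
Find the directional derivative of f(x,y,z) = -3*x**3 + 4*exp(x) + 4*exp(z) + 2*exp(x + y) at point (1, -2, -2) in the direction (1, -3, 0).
sqrt(10)*(-4 + E*(-9 + 4*E))*exp(-1)/10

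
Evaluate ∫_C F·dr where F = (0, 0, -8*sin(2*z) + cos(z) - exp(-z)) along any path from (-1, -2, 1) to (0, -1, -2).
4*cos(4) - sin(2) - sin(1) - exp(-1) - 4*cos(2) + exp(2)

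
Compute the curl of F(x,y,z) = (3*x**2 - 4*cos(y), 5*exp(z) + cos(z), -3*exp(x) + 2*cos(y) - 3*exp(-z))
(-5*exp(z) - 2*sin(y) + sin(z), 3*exp(x), -4*sin(y))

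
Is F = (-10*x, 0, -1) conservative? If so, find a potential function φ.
Yes, F is conservative. φ = -5*x**2 - z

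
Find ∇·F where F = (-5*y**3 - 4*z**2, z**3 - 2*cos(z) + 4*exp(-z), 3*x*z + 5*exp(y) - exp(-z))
3*x + exp(-z)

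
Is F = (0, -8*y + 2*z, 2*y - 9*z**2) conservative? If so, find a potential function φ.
Yes, F is conservative. φ = -4*y**2 + 2*y*z - 3*z**3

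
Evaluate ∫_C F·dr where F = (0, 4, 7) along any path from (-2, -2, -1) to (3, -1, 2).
25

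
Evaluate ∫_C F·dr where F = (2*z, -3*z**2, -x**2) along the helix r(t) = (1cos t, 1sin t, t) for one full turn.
-9*pi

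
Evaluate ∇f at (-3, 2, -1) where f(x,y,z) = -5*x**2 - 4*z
(30, 0, -4)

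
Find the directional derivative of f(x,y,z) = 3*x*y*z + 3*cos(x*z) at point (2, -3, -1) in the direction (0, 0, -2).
18 - 6*sin(2)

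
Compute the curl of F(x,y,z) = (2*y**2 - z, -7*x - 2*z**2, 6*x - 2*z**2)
(4*z, -7, -4*y - 7)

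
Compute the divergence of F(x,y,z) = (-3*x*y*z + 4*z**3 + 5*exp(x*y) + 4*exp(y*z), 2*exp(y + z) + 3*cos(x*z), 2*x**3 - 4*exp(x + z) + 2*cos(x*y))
-3*y*z + 5*y*exp(x*y) - 4*exp(x + z) + 2*exp(y + z)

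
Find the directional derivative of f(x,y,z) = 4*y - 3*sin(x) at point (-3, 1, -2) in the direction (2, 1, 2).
4/3 - 2*cos(3)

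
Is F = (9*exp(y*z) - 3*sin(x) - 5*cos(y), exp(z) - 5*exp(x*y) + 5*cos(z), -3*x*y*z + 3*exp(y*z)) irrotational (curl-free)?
No, ∇×F = (-3*x*z + 3*z*exp(y*z) - exp(z) + 5*sin(z), 3*y*(z + 3*exp(y*z)), -5*y*exp(x*y) - 9*z*exp(y*z) - 5*sin(y))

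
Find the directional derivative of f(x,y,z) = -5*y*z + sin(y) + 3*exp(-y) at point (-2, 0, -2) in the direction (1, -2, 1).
-8*sqrt(6)/3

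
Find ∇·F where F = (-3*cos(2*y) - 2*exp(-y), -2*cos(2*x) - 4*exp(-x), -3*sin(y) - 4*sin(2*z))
-8*cos(2*z)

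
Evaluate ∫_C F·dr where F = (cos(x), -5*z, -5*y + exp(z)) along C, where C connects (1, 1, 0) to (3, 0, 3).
-1 - sin(1) + sin(3) + exp(3)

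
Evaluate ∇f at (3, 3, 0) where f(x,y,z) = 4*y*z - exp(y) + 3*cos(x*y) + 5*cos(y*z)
(-9*sin(9), -exp(3) - 9*sin(9), 12)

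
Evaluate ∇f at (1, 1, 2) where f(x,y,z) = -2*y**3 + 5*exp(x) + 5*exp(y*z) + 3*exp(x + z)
(E*(5 + 3*exp(2)), -6 + 10*exp(2), (5 + 3*E)*exp(2))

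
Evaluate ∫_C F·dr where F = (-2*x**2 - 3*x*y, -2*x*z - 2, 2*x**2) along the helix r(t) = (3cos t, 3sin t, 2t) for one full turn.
36*pi*(1 - pi)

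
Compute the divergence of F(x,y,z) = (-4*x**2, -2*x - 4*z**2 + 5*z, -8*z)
-8*x - 8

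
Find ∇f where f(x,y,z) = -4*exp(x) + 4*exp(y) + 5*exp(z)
(-4*exp(x), 4*exp(y), 5*exp(z))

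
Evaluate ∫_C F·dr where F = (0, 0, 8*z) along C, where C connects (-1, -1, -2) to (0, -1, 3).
20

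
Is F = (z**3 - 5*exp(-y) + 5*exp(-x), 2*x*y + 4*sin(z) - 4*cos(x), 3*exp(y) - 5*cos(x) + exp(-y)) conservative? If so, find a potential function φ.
No, ∇×F = (3*exp(y) - 4*cos(z) - exp(-y), 3*z**2 - 5*sin(x), 2*y + 4*sin(x) - 5*exp(-y)) ≠ 0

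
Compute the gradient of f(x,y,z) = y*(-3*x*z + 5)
(-3*y*z, -3*x*z + 5, -3*x*y)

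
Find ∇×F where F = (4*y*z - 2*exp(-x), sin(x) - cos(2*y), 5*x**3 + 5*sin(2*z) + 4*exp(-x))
(0, -15*x**2 + 4*y + 4*exp(-x), -4*z + cos(x))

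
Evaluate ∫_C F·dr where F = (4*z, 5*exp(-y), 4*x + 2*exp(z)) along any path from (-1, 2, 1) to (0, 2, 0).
6 - 2*E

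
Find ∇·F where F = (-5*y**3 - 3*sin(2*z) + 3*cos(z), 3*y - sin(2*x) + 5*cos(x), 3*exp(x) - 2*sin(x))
3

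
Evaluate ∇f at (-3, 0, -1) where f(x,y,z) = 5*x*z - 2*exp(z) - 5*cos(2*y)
(-5, 0, -15 - 2*exp(-1))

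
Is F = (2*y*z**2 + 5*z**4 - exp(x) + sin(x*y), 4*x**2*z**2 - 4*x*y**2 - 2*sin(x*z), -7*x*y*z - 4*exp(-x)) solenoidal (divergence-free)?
No, ∇·F = -15*x*y + y*cos(x*y) - exp(x)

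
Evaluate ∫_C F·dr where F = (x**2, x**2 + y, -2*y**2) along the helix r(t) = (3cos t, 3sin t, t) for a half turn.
-9*pi - 18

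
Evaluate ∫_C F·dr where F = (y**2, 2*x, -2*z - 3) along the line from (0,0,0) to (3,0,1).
-4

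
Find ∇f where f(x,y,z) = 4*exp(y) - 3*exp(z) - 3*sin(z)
(0, 4*exp(y), -3*exp(z) - 3*cos(z))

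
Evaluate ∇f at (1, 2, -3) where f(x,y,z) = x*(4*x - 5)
(3, 0, 0)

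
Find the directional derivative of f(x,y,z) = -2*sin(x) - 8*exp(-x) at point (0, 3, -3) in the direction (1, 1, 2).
sqrt(6)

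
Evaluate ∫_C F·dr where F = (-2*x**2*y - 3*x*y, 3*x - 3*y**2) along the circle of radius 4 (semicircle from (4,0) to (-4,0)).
88*pi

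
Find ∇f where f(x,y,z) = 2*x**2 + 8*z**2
(4*x, 0, 16*z)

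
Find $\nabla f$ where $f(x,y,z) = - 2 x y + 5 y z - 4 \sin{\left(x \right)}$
(-2*y - 4*cos(x), -2*x + 5*z, 5*y)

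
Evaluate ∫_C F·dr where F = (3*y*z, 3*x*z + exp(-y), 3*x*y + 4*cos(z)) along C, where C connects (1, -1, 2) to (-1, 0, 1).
-4*sin(2) + E + 4*sin(1) + 5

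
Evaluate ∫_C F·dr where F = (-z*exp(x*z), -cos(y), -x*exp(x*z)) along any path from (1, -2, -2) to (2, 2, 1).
-exp(2) - 2*sin(2) + exp(-2)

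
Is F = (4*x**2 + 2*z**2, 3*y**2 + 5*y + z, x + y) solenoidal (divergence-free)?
No, ∇·F = 8*x + 6*y + 5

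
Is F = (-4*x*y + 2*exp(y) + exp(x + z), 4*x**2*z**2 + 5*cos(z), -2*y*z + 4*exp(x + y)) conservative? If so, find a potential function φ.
No, ∇×F = (-8*x**2*z - 2*z + 4*exp(x + y) + 5*sin(z), -4*exp(x + y) + exp(x + z), 8*x*z**2 + 4*x - 2*exp(y)) ≠ 0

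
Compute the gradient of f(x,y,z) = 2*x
(2, 0, 0)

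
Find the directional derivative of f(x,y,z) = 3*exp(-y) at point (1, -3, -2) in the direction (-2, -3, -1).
9*sqrt(14)*exp(3)/14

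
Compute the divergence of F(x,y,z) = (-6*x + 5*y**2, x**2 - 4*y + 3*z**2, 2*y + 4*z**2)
8*z - 10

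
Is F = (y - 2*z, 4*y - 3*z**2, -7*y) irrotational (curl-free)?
No, ∇×F = (6*z - 7, -2, -1)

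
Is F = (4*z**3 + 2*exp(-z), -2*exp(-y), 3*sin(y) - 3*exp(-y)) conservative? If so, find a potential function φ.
No, ∇×F = (3*cos(y) + 3*exp(-y), 12*z**2 - 2*exp(-z), 0) ≠ 0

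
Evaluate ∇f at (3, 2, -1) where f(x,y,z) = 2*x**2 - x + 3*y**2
(11, 12, 0)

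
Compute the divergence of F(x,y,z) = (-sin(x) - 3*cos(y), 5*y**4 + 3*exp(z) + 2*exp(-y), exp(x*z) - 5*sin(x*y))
x*exp(x*z) + 20*y**3 - cos(x) - 2*exp(-y)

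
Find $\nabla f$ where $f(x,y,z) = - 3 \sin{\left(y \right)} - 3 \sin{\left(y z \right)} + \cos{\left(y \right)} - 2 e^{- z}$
(0, -3*z*cos(y*z) - sin(y) - 3*cos(y), -3*y*cos(y*z) + 2*exp(-z))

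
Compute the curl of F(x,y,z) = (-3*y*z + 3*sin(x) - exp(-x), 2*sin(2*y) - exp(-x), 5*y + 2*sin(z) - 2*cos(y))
(2*sin(y) + 5, -3*y, 3*z + exp(-x))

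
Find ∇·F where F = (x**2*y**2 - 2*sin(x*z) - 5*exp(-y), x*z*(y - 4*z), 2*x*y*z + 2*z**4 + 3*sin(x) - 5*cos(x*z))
2*x*y**2 + 2*x*y + x*z + 5*x*sin(x*z) + 8*z**3 - 2*z*cos(x*z)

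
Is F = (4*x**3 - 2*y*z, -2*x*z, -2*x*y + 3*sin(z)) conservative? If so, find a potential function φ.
Yes, F is conservative. φ = x**4 - 2*x*y*z - 3*cos(z)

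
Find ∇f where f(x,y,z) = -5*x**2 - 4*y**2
(-10*x, -8*y, 0)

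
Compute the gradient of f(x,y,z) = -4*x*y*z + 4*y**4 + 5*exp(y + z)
(-4*y*z, -4*x*z + 16*y**3 + 5*exp(y + z), -4*x*y + 5*exp(y + z))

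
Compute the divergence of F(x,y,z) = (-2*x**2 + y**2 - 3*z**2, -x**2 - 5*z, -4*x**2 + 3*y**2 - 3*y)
-4*x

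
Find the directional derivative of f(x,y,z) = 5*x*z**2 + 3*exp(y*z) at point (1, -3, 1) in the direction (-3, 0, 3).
sqrt(2)*(-9 + 5*exp(3))*exp(-3)/2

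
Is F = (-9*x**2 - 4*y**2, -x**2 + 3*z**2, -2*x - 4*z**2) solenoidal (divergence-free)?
No, ∇·F = -18*x - 8*z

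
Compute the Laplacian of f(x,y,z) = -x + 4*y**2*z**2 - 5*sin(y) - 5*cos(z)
8*y**2 + 8*z**2 + 5*sin(y) + 5*cos(z)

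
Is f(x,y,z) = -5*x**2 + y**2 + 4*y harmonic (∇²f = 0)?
No, ∇²f = -8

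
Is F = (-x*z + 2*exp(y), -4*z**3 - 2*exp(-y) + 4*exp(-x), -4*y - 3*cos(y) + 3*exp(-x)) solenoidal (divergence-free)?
No, ∇·F = -z + 2*exp(-y)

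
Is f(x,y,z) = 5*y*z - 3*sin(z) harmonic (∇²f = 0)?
No, ∇²f = 3*sin(z)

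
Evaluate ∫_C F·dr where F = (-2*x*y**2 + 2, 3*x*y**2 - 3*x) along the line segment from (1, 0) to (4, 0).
6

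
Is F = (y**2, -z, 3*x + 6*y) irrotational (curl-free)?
No, ∇×F = (7, -3, -2*y)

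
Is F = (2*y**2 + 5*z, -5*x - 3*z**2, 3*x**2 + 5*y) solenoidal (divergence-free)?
Yes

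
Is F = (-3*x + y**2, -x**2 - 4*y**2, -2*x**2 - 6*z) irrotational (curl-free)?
No, ∇×F = (0, 4*x, -2*x - 2*y)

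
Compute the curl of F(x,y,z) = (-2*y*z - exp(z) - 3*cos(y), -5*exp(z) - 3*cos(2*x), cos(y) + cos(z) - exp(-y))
(5*exp(z) - sin(y) + exp(-y), -2*y - exp(z), 2*z + 6*sin(2*x) - 3*sin(y))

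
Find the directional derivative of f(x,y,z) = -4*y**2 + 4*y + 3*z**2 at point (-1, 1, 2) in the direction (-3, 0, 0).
0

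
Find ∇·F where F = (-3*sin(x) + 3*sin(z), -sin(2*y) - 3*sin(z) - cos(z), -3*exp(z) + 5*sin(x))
-3*exp(z) - 3*cos(x) - 2*cos(2*y)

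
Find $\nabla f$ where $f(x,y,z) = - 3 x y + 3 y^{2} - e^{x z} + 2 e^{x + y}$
(-3*y - z*exp(x*z) + 2*exp(x + y), -3*x + 6*y + 2*exp(x + y), -x*exp(x*z))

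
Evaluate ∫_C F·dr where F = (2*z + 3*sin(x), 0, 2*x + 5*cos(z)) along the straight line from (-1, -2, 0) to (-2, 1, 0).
-3*cos(2) + 3*cos(1)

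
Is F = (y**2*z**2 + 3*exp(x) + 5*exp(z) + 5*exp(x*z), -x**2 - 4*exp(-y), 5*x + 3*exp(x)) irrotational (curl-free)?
No, ∇×F = (0, 5*x*exp(x*z) + 2*y**2*z - 3*exp(x) + 5*exp(z) - 5, -2*x - 2*y*z**2)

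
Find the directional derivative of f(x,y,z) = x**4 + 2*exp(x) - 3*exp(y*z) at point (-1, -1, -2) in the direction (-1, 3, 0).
sqrt(10)*(-1 + 2*E + 9*exp(3))*exp(-1)/5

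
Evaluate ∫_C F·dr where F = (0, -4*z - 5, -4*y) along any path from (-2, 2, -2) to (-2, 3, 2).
-45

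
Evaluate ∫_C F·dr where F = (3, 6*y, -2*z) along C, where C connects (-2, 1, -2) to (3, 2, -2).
24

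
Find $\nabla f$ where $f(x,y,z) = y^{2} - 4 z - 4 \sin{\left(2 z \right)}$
(0, 2*y, -8*cos(2*z) - 4)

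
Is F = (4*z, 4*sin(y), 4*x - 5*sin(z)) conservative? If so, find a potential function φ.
Yes, F is conservative. φ = 4*x*z - 4*cos(y) + 5*cos(z)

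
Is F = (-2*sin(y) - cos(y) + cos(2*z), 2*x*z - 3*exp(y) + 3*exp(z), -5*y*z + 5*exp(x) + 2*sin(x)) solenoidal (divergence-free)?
No, ∇·F = -5*y - 3*exp(y)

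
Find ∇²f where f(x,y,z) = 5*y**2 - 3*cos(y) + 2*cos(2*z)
3*cos(y) - 8*cos(2*z) + 10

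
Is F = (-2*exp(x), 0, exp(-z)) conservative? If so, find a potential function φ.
Yes, F is conservative. φ = -2*exp(x) - exp(-z)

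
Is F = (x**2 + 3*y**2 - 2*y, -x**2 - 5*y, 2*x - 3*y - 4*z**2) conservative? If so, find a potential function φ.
No, ∇×F = (-3, -2, -2*x - 6*y + 2) ≠ 0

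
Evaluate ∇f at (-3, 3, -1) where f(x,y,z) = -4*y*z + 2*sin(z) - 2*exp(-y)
(0, 2*exp(-3) + 4, -12 + 2*cos(1))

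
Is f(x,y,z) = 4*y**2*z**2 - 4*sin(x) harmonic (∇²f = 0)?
No, ∇²f = 8*y**2 + 8*z**2 + 4*sin(x)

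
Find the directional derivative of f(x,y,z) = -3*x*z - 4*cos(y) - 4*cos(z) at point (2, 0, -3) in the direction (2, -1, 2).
2 - 8*sin(3)/3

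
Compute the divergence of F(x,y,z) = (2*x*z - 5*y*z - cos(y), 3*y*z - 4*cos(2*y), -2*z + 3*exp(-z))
5*z + 8*sin(2*y) - 2 - 3*exp(-z)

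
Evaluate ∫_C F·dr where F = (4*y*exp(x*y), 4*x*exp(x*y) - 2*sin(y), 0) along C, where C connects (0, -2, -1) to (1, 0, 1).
2 - 2*cos(2)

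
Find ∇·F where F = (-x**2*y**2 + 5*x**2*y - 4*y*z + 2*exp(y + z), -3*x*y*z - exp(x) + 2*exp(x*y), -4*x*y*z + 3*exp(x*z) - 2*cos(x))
x*(-2*y**2 + 6*y - 3*z + 2*exp(x*y) + 3*exp(x*z))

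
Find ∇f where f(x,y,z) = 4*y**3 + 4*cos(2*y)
(0, 12*y**2 - 8*sin(2*y), 0)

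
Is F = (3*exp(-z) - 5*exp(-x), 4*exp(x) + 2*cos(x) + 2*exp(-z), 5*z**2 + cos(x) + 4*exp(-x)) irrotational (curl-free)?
No, ∇×F = (2*exp(-z), sin(x) - 3*exp(-z) + 4*exp(-x), 4*exp(x) - 2*sin(x))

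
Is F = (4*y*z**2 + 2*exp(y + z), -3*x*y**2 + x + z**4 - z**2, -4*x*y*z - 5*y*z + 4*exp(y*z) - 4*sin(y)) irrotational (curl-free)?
No, ∇×F = (-4*x*z - 4*z**3 + 4*z*exp(y*z) - 3*z - 4*cos(y), 12*y*z + 2*exp(y + z), -3*y**2 - 4*z**2 - 2*exp(y + z) + 1)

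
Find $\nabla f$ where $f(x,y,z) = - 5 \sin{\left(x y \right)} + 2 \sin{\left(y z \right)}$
(-5*y*cos(x*y), -5*x*cos(x*y) + 2*z*cos(y*z), 2*y*cos(y*z))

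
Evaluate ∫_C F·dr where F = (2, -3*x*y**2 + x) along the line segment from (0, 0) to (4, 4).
-176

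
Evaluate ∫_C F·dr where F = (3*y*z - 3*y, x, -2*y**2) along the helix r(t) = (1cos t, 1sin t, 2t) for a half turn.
-3*pi**2/2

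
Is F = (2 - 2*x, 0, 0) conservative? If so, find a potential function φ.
Yes, F is conservative. φ = x*(2 - x)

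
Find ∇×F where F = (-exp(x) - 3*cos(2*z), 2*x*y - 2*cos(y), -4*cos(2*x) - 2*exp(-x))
(0, -8*sin(2*x) + 6*sin(2*z) - 2*exp(-x), 2*y)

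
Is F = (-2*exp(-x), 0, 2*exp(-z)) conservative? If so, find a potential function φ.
Yes, F is conservative. φ = -2*exp(-z) + 2*exp(-x)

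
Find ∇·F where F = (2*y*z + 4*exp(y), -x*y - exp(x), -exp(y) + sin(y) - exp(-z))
-x + exp(-z)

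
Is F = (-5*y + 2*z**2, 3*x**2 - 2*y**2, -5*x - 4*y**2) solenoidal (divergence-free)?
No, ∇·F = -4*y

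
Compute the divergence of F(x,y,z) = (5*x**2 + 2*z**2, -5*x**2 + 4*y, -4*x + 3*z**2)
10*x + 6*z + 4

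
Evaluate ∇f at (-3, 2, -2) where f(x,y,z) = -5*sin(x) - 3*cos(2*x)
(-(12*sin(3) + 5)*cos(3), 0, 0)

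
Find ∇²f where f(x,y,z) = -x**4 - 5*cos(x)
-12*x**2 + 5*cos(x)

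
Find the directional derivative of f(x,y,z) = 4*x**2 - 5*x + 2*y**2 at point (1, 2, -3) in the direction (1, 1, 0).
11*sqrt(2)/2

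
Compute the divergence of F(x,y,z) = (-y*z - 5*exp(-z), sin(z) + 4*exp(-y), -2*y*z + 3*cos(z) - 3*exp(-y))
-2*y - 3*sin(z) - 4*exp(-y)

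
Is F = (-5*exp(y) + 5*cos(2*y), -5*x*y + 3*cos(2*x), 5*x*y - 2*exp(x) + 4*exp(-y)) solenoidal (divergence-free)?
No, ∇·F = -5*x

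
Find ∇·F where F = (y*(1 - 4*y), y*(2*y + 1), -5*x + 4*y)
4*y + 1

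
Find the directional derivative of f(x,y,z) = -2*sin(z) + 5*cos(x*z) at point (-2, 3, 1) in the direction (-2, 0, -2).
sqrt(2)*(cos(1) + 5*sin(2)/2)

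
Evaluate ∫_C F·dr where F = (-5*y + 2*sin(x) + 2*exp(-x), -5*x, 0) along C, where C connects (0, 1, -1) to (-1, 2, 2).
-2*E - 2*cos(1) + 14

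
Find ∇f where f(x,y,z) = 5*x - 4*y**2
(5, -8*y, 0)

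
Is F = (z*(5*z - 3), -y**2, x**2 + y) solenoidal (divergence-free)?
No, ∇·F = -2*y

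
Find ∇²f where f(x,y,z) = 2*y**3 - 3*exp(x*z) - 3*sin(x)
-3*x**2*exp(x*z) + 12*y - 3*z**2*exp(x*z) + 3*sin(x)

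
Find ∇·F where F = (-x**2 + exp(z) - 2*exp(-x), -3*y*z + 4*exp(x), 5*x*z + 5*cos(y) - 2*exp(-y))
3*x - 3*z + 2*exp(-x)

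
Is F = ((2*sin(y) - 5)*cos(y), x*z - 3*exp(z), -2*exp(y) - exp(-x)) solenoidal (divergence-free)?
Yes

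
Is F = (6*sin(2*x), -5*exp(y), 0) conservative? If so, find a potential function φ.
Yes, F is conservative. φ = -5*exp(y) - 3*cos(2*x)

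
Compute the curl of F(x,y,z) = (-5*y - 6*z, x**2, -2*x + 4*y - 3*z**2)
(4, -4, 2*x + 5)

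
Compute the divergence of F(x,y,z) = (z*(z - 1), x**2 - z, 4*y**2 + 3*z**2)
6*z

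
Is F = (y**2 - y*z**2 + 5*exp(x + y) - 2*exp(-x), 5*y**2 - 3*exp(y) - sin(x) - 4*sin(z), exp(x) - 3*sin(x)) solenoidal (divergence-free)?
No, ∇·F = 10*y - 3*exp(y) + 5*exp(x + y) + 2*exp(-x)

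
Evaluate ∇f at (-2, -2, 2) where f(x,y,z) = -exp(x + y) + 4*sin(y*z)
(-exp(-4), 8*cos(4) - exp(-4), -8*cos(4))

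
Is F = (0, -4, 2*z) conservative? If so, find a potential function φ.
Yes, F is conservative. φ = -4*y + z**2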